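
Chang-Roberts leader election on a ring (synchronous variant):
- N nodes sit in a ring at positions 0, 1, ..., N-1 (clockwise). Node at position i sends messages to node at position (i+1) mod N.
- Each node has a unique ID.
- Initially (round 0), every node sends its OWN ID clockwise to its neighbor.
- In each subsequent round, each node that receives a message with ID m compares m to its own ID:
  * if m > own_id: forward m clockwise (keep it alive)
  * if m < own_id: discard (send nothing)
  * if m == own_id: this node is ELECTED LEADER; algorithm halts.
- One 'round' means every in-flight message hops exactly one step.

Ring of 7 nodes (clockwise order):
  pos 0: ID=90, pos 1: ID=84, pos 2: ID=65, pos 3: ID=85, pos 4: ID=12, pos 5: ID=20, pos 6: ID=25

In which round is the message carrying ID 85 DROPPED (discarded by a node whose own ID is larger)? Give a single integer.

Round 1: pos1(id84) recv 90: fwd; pos2(id65) recv 84: fwd; pos3(id85) recv 65: drop; pos4(id12) recv 85: fwd; pos5(id20) recv 12: drop; pos6(id25) recv 20: drop; pos0(id90) recv 25: drop
Round 2: pos2(id65) recv 90: fwd; pos3(id85) recv 84: drop; pos5(id20) recv 85: fwd
Round 3: pos3(id85) recv 90: fwd; pos6(id25) recv 85: fwd
Round 4: pos4(id12) recv 90: fwd; pos0(id90) recv 85: drop
Round 5: pos5(id20) recv 90: fwd
Round 6: pos6(id25) recv 90: fwd
Round 7: pos0(id90) recv 90: ELECTED
Message ID 85 originates at pos 3; dropped at pos 0 in round 4

Answer: 4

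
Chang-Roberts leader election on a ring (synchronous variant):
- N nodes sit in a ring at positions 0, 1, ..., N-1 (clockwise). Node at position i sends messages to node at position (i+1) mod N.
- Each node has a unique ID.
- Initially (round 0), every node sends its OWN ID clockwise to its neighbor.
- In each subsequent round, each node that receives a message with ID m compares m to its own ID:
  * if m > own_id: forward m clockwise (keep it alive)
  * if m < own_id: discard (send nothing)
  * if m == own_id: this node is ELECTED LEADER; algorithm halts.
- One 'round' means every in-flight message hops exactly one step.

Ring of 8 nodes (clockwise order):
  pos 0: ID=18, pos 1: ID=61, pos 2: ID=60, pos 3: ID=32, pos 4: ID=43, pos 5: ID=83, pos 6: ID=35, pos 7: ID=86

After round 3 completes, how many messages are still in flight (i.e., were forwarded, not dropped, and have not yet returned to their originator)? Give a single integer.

Round 1: pos1(id61) recv 18: drop; pos2(id60) recv 61: fwd; pos3(id32) recv 60: fwd; pos4(id43) recv 32: drop; pos5(id83) recv 43: drop; pos6(id35) recv 83: fwd; pos7(id86) recv 35: drop; pos0(id18) recv 86: fwd
Round 2: pos3(id32) recv 61: fwd; pos4(id43) recv 60: fwd; pos7(id86) recv 83: drop; pos1(id61) recv 86: fwd
Round 3: pos4(id43) recv 61: fwd; pos5(id83) recv 60: drop; pos2(id60) recv 86: fwd
After round 3: 2 messages still in flight

Answer: 2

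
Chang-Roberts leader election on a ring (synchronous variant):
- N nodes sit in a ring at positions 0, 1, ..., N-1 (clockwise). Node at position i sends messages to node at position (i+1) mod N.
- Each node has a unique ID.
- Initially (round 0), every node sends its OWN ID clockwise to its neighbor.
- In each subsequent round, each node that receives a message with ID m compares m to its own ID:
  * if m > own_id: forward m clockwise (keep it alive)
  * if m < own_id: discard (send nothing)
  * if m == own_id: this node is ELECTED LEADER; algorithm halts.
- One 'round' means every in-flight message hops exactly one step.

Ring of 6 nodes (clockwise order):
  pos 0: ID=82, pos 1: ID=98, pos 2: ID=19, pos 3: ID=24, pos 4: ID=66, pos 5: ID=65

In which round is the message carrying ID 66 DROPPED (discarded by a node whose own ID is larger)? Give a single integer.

Answer: 2

Derivation:
Round 1: pos1(id98) recv 82: drop; pos2(id19) recv 98: fwd; pos3(id24) recv 19: drop; pos4(id66) recv 24: drop; pos5(id65) recv 66: fwd; pos0(id82) recv 65: drop
Round 2: pos3(id24) recv 98: fwd; pos0(id82) recv 66: drop
Round 3: pos4(id66) recv 98: fwd
Round 4: pos5(id65) recv 98: fwd
Round 5: pos0(id82) recv 98: fwd
Round 6: pos1(id98) recv 98: ELECTED
Message ID 66 originates at pos 4; dropped at pos 0 in round 2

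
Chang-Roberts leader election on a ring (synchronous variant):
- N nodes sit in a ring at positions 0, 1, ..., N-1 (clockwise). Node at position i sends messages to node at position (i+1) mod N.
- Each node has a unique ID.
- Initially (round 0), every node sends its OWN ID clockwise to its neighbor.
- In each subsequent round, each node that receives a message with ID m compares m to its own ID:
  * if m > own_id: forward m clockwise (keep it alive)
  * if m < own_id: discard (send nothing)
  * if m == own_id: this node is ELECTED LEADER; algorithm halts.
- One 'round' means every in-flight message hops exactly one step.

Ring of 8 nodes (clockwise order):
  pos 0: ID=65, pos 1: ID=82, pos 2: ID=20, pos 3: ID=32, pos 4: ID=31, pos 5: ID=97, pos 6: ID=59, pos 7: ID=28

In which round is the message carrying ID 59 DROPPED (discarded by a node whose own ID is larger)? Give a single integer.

Answer: 2

Derivation:
Round 1: pos1(id82) recv 65: drop; pos2(id20) recv 82: fwd; pos3(id32) recv 20: drop; pos4(id31) recv 32: fwd; pos5(id97) recv 31: drop; pos6(id59) recv 97: fwd; pos7(id28) recv 59: fwd; pos0(id65) recv 28: drop
Round 2: pos3(id32) recv 82: fwd; pos5(id97) recv 32: drop; pos7(id28) recv 97: fwd; pos0(id65) recv 59: drop
Round 3: pos4(id31) recv 82: fwd; pos0(id65) recv 97: fwd
Round 4: pos5(id97) recv 82: drop; pos1(id82) recv 97: fwd
Round 5: pos2(id20) recv 97: fwd
Round 6: pos3(id32) recv 97: fwd
Round 7: pos4(id31) recv 97: fwd
Round 8: pos5(id97) recv 97: ELECTED
Message ID 59 originates at pos 6; dropped at pos 0 in round 2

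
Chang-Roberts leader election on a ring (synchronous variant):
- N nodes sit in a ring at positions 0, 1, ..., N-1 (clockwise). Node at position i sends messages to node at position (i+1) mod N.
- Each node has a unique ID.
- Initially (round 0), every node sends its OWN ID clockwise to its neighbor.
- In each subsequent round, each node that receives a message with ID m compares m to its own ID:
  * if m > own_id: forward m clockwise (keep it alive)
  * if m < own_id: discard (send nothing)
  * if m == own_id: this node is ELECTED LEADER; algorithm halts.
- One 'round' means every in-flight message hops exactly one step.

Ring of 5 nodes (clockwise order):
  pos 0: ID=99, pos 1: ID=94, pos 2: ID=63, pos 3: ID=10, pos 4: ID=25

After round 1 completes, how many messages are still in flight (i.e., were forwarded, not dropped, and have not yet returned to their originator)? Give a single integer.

Answer: 3

Derivation:
Round 1: pos1(id94) recv 99: fwd; pos2(id63) recv 94: fwd; pos3(id10) recv 63: fwd; pos4(id25) recv 10: drop; pos0(id99) recv 25: drop
After round 1: 3 messages still in flight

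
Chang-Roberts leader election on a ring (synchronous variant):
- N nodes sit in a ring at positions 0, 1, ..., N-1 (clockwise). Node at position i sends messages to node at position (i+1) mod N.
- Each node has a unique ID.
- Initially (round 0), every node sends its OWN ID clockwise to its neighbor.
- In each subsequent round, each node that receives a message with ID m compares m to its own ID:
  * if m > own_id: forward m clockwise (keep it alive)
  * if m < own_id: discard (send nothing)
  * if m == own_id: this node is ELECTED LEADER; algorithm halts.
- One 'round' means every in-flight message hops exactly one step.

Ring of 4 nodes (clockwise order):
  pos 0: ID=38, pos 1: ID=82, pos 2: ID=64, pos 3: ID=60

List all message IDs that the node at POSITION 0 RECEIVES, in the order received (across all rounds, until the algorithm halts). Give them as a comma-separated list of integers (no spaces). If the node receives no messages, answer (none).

Answer: 60,64,82

Derivation:
Round 1: pos1(id82) recv 38: drop; pos2(id64) recv 82: fwd; pos3(id60) recv 64: fwd; pos0(id38) recv 60: fwd
Round 2: pos3(id60) recv 82: fwd; pos0(id38) recv 64: fwd; pos1(id82) recv 60: drop
Round 3: pos0(id38) recv 82: fwd; pos1(id82) recv 64: drop
Round 4: pos1(id82) recv 82: ELECTED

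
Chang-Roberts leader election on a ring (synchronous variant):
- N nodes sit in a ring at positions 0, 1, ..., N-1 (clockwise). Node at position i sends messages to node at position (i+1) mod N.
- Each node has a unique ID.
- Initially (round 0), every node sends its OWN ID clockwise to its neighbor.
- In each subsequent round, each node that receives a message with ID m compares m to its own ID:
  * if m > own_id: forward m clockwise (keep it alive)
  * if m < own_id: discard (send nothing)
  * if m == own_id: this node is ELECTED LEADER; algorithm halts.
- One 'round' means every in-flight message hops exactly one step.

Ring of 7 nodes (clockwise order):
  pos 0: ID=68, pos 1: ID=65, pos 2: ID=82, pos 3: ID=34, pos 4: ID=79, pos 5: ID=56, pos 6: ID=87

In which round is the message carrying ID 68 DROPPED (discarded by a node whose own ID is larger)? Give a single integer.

Answer: 2

Derivation:
Round 1: pos1(id65) recv 68: fwd; pos2(id82) recv 65: drop; pos3(id34) recv 82: fwd; pos4(id79) recv 34: drop; pos5(id56) recv 79: fwd; pos6(id87) recv 56: drop; pos0(id68) recv 87: fwd
Round 2: pos2(id82) recv 68: drop; pos4(id79) recv 82: fwd; pos6(id87) recv 79: drop; pos1(id65) recv 87: fwd
Round 3: pos5(id56) recv 82: fwd; pos2(id82) recv 87: fwd
Round 4: pos6(id87) recv 82: drop; pos3(id34) recv 87: fwd
Round 5: pos4(id79) recv 87: fwd
Round 6: pos5(id56) recv 87: fwd
Round 7: pos6(id87) recv 87: ELECTED
Message ID 68 originates at pos 0; dropped at pos 2 in round 2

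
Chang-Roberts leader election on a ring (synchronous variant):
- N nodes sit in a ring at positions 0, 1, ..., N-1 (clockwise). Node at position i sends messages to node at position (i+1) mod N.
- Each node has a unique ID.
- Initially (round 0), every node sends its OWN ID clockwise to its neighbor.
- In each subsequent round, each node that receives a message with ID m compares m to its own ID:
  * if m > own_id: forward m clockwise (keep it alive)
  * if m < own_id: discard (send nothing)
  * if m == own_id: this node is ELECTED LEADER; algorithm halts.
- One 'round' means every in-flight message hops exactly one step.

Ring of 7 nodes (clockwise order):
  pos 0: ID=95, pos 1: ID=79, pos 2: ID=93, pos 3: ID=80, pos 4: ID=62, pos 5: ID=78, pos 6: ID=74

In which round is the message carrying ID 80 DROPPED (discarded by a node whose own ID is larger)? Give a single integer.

Round 1: pos1(id79) recv 95: fwd; pos2(id93) recv 79: drop; pos3(id80) recv 93: fwd; pos4(id62) recv 80: fwd; pos5(id78) recv 62: drop; pos6(id74) recv 78: fwd; pos0(id95) recv 74: drop
Round 2: pos2(id93) recv 95: fwd; pos4(id62) recv 93: fwd; pos5(id78) recv 80: fwd; pos0(id95) recv 78: drop
Round 3: pos3(id80) recv 95: fwd; pos5(id78) recv 93: fwd; pos6(id74) recv 80: fwd
Round 4: pos4(id62) recv 95: fwd; pos6(id74) recv 93: fwd; pos0(id95) recv 80: drop
Round 5: pos5(id78) recv 95: fwd; pos0(id95) recv 93: drop
Round 6: pos6(id74) recv 95: fwd
Round 7: pos0(id95) recv 95: ELECTED
Message ID 80 originates at pos 3; dropped at pos 0 in round 4

Answer: 4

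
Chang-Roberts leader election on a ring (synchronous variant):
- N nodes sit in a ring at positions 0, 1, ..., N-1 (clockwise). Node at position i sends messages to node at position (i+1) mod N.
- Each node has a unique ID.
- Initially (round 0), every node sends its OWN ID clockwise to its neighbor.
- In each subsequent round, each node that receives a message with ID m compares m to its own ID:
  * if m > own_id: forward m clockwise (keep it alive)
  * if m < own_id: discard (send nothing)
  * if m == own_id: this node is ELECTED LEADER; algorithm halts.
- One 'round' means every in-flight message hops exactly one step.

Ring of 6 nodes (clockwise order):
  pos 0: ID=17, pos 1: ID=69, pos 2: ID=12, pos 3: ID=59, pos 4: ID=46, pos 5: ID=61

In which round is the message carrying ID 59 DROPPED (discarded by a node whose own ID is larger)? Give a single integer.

Round 1: pos1(id69) recv 17: drop; pos2(id12) recv 69: fwd; pos3(id59) recv 12: drop; pos4(id46) recv 59: fwd; pos5(id61) recv 46: drop; pos0(id17) recv 61: fwd
Round 2: pos3(id59) recv 69: fwd; pos5(id61) recv 59: drop; pos1(id69) recv 61: drop
Round 3: pos4(id46) recv 69: fwd
Round 4: pos5(id61) recv 69: fwd
Round 5: pos0(id17) recv 69: fwd
Round 6: pos1(id69) recv 69: ELECTED
Message ID 59 originates at pos 3; dropped at pos 5 in round 2

Answer: 2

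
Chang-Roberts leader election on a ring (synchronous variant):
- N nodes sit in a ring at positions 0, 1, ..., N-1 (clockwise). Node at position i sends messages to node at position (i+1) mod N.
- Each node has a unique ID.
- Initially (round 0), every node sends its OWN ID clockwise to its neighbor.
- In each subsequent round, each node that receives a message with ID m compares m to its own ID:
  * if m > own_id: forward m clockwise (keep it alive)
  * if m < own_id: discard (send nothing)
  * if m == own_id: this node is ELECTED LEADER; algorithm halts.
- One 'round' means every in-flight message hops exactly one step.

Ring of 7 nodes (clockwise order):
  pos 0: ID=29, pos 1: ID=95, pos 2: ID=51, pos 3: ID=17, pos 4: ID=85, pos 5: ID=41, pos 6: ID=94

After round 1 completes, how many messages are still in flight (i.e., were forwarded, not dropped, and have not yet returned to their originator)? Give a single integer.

Round 1: pos1(id95) recv 29: drop; pos2(id51) recv 95: fwd; pos3(id17) recv 51: fwd; pos4(id85) recv 17: drop; pos5(id41) recv 85: fwd; pos6(id94) recv 41: drop; pos0(id29) recv 94: fwd
After round 1: 4 messages still in flight

Answer: 4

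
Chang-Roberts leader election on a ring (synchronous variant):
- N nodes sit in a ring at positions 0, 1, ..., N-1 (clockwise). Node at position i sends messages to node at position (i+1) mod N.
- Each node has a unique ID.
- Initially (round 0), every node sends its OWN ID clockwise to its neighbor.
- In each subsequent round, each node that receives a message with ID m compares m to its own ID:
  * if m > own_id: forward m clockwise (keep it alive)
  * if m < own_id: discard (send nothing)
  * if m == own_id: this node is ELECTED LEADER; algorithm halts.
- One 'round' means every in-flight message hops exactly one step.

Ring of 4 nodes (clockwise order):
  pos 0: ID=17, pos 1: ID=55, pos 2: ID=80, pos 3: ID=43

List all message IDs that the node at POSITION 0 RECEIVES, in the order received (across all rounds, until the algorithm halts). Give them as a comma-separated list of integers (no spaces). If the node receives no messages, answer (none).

Answer: 43,80

Derivation:
Round 1: pos1(id55) recv 17: drop; pos2(id80) recv 55: drop; pos3(id43) recv 80: fwd; pos0(id17) recv 43: fwd
Round 2: pos0(id17) recv 80: fwd; pos1(id55) recv 43: drop
Round 3: pos1(id55) recv 80: fwd
Round 4: pos2(id80) recv 80: ELECTED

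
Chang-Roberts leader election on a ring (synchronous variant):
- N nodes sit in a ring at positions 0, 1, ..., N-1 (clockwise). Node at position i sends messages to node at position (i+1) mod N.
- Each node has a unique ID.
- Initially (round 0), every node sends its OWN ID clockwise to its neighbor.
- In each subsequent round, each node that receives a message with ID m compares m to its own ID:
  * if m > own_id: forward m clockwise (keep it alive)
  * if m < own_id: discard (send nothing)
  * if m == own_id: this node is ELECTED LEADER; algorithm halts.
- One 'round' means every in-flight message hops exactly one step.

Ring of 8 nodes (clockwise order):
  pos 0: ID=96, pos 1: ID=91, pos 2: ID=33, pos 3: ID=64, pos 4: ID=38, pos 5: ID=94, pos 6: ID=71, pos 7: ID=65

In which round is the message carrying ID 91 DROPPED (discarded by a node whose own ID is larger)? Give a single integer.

Answer: 4

Derivation:
Round 1: pos1(id91) recv 96: fwd; pos2(id33) recv 91: fwd; pos3(id64) recv 33: drop; pos4(id38) recv 64: fwd; pos5(id94) recv 38: drop; pos6(id71) recv 94: fwd; pos7(id65) recv 71: fwd; pos0(id96) recv 65: drop
Round 2: pos2(id33) recv 96: fwd; pos3(id64) recv 91: fwd; pos5(id94) recv 64: drop; pos7(id65) recv 94: fwd; pos0(id96) recv 71: drop
Round 3: pos3(id64) recv 96: fwd; pos4(id38) recv 91: fwd; pos0(id96) recv 94: drop
Round 4: pos4(id38) recv 96: fwd; pos5(id94) recv 91: drop
Round 5: pos5(id94) recv 96: fwd
Round 6: pos6(id71) recv 96: fwd
Round 7: pos7(id65) recv 96: fwd
Round 8: pos0(id96) recv 96: ELECTED
Message ID 91 originates at pos 1; dropped at pos 5 in round 4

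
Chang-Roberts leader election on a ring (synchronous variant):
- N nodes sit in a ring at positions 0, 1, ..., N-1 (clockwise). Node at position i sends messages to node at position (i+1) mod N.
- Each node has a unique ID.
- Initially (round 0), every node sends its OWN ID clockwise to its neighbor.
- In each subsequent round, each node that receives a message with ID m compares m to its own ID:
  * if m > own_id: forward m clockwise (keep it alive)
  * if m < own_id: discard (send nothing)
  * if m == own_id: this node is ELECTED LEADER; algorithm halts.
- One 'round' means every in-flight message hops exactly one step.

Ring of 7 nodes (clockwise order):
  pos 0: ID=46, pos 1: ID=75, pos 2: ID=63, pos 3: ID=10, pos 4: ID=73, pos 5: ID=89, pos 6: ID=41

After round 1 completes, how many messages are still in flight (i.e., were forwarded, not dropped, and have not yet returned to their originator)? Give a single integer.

Answer: 3

Derivation:
Round 1: pos1(id75) recv 46: drop; pos2(id63) recv 75: fwd; pos3(id10) recv 63: fwd; pos4(id73) recv 10: drop; pos5(id89) recv 73: drop; pos6(id41) recv 89: fwd; pos0(id46) recv 41: drop
After round 1: 3 messages still in flight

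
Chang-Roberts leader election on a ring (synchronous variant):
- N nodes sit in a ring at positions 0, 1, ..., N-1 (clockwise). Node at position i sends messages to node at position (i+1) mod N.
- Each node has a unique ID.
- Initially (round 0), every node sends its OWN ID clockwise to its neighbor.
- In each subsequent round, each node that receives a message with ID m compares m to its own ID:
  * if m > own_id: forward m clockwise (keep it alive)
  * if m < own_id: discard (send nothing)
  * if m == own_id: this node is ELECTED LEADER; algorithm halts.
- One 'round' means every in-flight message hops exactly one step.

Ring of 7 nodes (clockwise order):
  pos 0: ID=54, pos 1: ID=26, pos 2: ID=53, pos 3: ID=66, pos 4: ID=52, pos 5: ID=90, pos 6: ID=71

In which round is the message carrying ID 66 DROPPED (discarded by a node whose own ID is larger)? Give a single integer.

Answer: 2

Derivation:
Round 1: pos1(id26) recv 54: fwd; pos2(id53) recv 26: drop; pos3(id66) recv 53: drop; pos4(id52) recv 66: fwd; pos5(id90) recv 52: drop; pos6(id71) recv 90: fwd; pos0(id54) recv 71: fwd
Round 2: pos2(id53) recv 54: fwd; pos5(id90) recv 66: drop; pos0(id54) recv 90: fwd; pos1(id26) recv 71: fwd
Round 3: pos3(id66) recv 54: drop; pos1(id26) recv 90: fwd; pos2(id53) recv 71: fwd
Round 4: pos2(id53) recv 90: fwd; pos3(id66) recv 71: fwd
Round 5: pos3(id66) recv 90: fwd; pos4(id52) recv 71: fwd
Round 6: pos4(id52) recv 90: fwd; pos5(id90) recv 71: drop
Round 7: pos5(id90) recv 90: ELECTED
Message ID 66 originates at pos 3; dropped at pos 5 in round 2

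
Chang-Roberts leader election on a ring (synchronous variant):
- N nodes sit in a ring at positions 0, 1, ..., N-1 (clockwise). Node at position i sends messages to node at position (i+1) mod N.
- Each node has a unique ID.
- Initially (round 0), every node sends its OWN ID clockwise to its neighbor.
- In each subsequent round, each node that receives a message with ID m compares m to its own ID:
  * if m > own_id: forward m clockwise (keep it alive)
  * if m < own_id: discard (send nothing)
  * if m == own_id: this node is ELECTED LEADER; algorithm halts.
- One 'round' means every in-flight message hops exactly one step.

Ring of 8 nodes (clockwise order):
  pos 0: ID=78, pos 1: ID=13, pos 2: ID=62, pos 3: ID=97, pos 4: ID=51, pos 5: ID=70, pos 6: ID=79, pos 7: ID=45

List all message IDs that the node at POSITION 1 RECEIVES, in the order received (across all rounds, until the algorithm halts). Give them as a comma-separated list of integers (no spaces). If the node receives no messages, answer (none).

Round 1: pos1(id13) recv 78: fwd; pos2(id62) recv 13: drop; pos3(id97) recv 62: drop; pos4(id51) recv 97: fwd; pos5(id70) recv 51: drop; pos6(id79) recv 70: drop; pos7(id45) recv 79: fwd; pos0(id78) recv 45: drop
Round 2: pos2(id62) recv 78: fwd; pos5(id70) recv 97: fwd; pos0(id78) recv 79: fwd
Round 3: pos3(id97) recv 78: drop; pos6(id79) recv 97: fwd; pos1(id13) recv 79: fwd
Round 4: pos7(id45) recv 97: fwd; pos2(id62) recv 79: fwd
Round 5: pos0(id78) recv 97: fwd; pos3(id97) recv 79: drop
Round 6: pos1(id13) recv 97: fwd
Round 7: pos2(id62) recv 97: fwd
Round 8: pos3(id97) recv 97: ELECTED

Answer: 78,79,97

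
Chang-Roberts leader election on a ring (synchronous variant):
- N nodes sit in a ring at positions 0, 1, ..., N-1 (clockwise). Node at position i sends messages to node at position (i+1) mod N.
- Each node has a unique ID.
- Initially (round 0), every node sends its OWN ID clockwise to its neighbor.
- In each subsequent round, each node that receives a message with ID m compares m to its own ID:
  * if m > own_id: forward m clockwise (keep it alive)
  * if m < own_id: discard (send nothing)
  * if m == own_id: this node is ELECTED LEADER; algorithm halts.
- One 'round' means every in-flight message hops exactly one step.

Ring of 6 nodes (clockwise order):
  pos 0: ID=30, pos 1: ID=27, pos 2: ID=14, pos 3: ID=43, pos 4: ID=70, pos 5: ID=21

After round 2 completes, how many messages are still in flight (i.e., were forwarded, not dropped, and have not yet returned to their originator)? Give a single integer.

Answer: 2

Derivation:
Round 1: pos1(id27) recv 30: fwd; pos2(id14) recv 27: fwd; pos3(id43) recv 14: drop; pos4(id70) recv 43: drop; pos5(id21) recv 70: fwd; pos0(id30) recv 21: drop
Round 2: pos2(id14) recv 30: fwd; pos3(id43) recv 27: drop; pos0(id30) recv 70: fwd
After round 2: 2 messages still in flight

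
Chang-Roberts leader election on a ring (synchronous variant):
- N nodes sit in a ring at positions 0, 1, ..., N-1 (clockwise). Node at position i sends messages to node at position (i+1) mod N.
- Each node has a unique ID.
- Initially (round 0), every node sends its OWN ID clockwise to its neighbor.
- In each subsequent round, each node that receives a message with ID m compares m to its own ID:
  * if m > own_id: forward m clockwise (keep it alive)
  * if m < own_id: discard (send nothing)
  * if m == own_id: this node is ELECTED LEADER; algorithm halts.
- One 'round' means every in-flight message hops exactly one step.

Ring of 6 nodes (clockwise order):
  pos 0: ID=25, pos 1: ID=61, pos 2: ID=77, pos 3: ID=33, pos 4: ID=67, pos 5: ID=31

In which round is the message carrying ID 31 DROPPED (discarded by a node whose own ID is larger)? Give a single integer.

Answer: 2

Derivation:
Round 1: pos1(id61) recv 25: drop; pos2(id77) recv 61: drop; pos3(id33) recv 77: fwd; pos4(id67) recv 33: drop; pos5(id31) recv 67: fwd; pos0(id25) recv 31: fwd
Round 2: pos4(id67) recv 77: fwd; pos0(id25) recv 67: fwd; pos1(id61) recv 31: drop
Round 3: pos5(id31) recv 77: fwd; pos1(id61) recv 67: fwd
Round 4: pos0(id25) recv 77: fwd; pos2(id77) recv 67: drop
Round 5: pos1(id61) recv 77: fwd
Round 6: pos2(id77) recv 77: ELECTED
Message ID 31 originates at pos 5; dropped at pos 1 in round 2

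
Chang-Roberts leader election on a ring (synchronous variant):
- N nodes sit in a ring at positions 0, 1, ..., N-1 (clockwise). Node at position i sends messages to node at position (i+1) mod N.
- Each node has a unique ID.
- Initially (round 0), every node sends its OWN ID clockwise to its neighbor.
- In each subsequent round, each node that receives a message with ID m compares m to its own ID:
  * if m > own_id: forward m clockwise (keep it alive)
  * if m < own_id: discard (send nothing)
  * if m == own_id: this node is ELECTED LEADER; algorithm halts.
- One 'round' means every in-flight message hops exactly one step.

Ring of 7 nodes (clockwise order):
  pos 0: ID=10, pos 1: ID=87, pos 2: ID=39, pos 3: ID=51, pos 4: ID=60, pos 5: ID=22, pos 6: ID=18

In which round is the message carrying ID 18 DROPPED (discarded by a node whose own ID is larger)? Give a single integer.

Answer: 2

Derivation:
Round 1: pos1(id87) recv 10: drop; pos2(id39) recv 87: fwd; pos3(id51) recv 39: drop; pos4(id60) recv 51: drop; pos5(id22) recv 60: fwd; pos6(id18) recv 22: fwd; pos0(id10) recv 18: fwd
Round 2: pos3(id51) recv 87: fwd; pos6(id18) recv 60: fwd; pos0(id10) recv 22: fwd; pos1(id87) recv 18: drop
Round 3: pos4(id60) recv 87: fwd; pos0(id10) recv 60: fwd; pos1(id87) recv 22: drop
Round 4: pos5(id22) recv 87: fwd; pos1(id87) recv 60: drop
Round 5: pos6(id18) recv 87: fwd
Round 6: pos0(id10) recv 87: fwd
Round 7: pos1(id87) recv 87: ELECTED
Message ID 18 originates at pos 6; dropped at pos 1 in round 2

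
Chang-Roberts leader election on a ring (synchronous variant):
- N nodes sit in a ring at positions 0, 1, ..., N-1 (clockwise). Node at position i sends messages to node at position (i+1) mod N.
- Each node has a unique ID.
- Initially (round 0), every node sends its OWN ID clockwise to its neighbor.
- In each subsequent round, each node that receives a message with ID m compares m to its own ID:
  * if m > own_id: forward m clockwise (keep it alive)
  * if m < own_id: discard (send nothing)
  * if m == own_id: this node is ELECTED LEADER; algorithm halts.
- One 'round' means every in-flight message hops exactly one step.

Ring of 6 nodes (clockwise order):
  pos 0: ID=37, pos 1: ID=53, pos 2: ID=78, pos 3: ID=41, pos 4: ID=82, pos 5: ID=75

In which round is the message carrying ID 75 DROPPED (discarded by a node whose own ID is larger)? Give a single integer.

Answer: 3

Derivation:
Round 1: pos1(id53) recv 37: drop; pos2(id78) recv 53: drop; pos3(id41) recv 78: fwd; pos4(id82) recv 41: drop; pos5(id75) recv 82: fwd; pos0(id37) recv 75: fwd
Round 2: pos4(id82) recv 78: drop; pos0(id37) recv 82: fwd; pos1(id53) recv 75: fwd
Round 3: pos1(id53) recv 82: fwd; pos2(id78) recv 75: drop
Round 4: pos2(id78) recv 82: fwd
Round 5: pos3(id41) recv 82: fwd
Round 6: pos4(id82) recv 82: ELECTED
Message ID 75 originates at pos 5; dropped at pos 2 in round 3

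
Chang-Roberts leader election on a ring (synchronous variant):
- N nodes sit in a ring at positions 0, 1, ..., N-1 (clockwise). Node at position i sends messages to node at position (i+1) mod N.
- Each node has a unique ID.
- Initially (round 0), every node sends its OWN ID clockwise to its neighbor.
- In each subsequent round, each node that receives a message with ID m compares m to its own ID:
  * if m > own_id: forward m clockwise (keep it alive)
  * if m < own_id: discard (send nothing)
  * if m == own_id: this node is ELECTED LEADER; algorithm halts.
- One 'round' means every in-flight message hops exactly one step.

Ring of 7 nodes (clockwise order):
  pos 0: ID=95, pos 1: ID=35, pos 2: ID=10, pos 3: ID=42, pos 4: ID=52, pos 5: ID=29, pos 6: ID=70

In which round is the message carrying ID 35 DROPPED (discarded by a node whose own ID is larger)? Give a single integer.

Answer: 2

Derivation:
Round 1: pos1(id35) recv 95: fwd; pos2(id10) recv 35: fwd; pos3(id42) recv 10: drop; pos4(id52) recv 42: drop; pos5(id29) recv 52: fwd; pos6(id70) recv 29: drop; pos0(id95) recv 70: drop
Round 2: pos2(id10) recv 95: fwd; pos3(id42) recv 35: drop; pos6(id70) recv 52: drop
Round 3: pos3(id42) recv 95: fwd
Round 4: pos4(id52) recv 95: fwd
Round 5: pos5(id29) recv 95: fwd
Round 6: pos6(id70) recv 95: fwd
Round 7: pos0(id95) recv 95: ELECTED
Message ID 35 originates at pos 1; dropped at pos 3 in round 2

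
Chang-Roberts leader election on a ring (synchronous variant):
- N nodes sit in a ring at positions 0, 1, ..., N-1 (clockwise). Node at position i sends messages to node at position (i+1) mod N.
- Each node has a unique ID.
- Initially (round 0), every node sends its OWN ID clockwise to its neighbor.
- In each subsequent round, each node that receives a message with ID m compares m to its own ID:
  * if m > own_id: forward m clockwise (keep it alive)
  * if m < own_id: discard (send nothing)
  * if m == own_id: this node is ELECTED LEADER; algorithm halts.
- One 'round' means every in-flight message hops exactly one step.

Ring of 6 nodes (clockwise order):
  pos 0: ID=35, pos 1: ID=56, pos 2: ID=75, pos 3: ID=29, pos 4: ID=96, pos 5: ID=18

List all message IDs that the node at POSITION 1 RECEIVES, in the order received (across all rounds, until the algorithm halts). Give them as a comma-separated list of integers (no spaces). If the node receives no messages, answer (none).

Round 1: pos1(id56) recv 35: drop; pos2(id75) recv 56: drop; pos3(id29) recv 75: fwd; pos4(id96) recv 29: drop; pos5(id18) recv 96: fwd; pos0(id35) recv 18: drop
Round 2: pos4(id96) recv 75: drop; pos0(id35) recv 96: fwd
Round 3: pos1(id56) recv 96: fwd
Round 4: pos2(id75) recv 96: fwd
Round 5: pos3(id29) recv 96: fwd
Round 6: pos4(id96) recv 96: ELECTED

Answer: 35,96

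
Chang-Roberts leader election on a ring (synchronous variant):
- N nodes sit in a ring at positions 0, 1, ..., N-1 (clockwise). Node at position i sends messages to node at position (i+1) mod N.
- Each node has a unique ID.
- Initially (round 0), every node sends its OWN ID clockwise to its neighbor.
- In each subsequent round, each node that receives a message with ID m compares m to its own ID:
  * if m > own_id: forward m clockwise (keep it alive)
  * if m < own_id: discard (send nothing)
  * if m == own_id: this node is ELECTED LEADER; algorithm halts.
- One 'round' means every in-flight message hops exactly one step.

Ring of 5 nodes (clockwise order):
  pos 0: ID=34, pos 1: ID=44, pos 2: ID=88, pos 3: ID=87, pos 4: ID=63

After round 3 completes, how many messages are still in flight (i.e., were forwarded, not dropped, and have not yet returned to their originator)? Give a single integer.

Round 1: pos1(id44) recv 34: drop; pos2(id88) recv 44: drop; pos3(id87) recv 88: fwd; pos4(id63) recv 87: fwd; pos0(id34) recv 63: fwd
Round 2: pos4(id63) recv 88: fwd; pos0(id34) recv 87: fwd; pos1(id44) recv 63: fwd
Round 3: pos0(id34) recv 88: fwd; pos1(id44) recv 87: fwd; pos2(id88) recv 63: drop
After round 3: 2 messages still in flight

Answer: 2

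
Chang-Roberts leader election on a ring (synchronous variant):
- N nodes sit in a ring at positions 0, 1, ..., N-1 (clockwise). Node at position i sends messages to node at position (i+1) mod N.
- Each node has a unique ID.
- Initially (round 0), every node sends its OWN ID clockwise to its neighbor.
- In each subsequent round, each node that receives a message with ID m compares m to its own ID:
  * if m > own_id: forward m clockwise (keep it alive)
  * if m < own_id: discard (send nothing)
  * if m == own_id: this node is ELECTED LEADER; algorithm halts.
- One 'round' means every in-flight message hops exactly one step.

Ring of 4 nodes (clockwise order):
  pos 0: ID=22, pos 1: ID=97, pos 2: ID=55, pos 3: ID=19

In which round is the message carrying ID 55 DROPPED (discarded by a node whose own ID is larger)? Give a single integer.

Round 1: pos1(id97) recv 22: drop; pos2(id55) recv 97: fwd; pos3(id19) recv 55: fwd; pos0(id22) recv 19: drop
Round 2: pos3(id19) recv 97: fwd; pos0(id22) recv 55: fwd
Round 3: pos0(id22) recv 97: fwd; pos1(id97) recv 55: drop
Round 4: pos1(id97) recv 97: ELECTED
Message ID 55 originates at pos 2; dropped at pos 1 in round 3

Answer: 3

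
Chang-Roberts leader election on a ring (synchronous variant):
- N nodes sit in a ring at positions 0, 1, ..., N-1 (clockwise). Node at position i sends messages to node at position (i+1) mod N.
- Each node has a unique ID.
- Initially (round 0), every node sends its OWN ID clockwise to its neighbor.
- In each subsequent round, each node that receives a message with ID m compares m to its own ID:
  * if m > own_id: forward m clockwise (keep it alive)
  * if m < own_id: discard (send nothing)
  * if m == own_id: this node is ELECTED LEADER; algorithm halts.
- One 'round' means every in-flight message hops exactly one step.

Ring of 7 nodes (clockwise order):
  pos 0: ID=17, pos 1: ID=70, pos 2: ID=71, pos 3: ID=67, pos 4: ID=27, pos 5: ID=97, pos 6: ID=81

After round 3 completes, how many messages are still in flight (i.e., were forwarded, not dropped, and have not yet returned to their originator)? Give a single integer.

Round 1: pos1(id70) recv 17: drop; pos2(id71) recv 70: drop; pos3(id67) recv 71: fwd; pos4(id27) recv 67: fwd; pos5(id97) recv 27: drop; pos6(id81) recv 97: fwd; pos0(id17) recv 81: fwd
Round 2: pos4(id27) recv 71: fwd; pos5(id97) recv 67: drop; pos0(id17) recv 97: fwd; pos1(id70) recv 81: fwd
Round 3: pos5(id97) recv 71: drop; pos1(id70) recv 97: fwd; pos2(id71) recv 81: fwd
After round 3: 2 messages still in flight

Answer: 2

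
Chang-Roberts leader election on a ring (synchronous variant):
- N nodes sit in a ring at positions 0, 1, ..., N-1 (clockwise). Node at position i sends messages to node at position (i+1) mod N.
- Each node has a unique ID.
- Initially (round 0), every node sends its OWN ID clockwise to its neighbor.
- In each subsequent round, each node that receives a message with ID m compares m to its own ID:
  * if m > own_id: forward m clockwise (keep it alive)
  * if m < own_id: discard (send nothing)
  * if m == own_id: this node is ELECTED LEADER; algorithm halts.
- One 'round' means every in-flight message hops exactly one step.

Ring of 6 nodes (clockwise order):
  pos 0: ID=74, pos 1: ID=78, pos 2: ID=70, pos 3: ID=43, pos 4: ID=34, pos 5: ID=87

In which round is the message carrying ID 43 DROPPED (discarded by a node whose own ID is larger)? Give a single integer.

Round 1: pos1(id78) recv 74: drop; pos2(id70) recv 78: fwd; pos3(id43) recv 70: fwd; pos4(id34) recv 43: fwd; pos5(id87) recv 34: drop; pos0(id74) recv 87: fwd
Round 2: pos3(id43) recv 78: fwd; pos4(id34) recv 70: fwd; pos5(id87) recv 43: drop; pos1(id78) recv 87: fwd
Round 3: pos4(id34) recv 78: fwd; pos5(id87) recv 70: drop; pos2(id70) recv 87: fwd
Round 4: pos5(id87) recv 78: drop; pos3(id43) recv 87: fwd
Round 5: pos4(id34) recv 87: fwd
Round 6: pos5(id87) recv 87: ELECTED
Message ID 43 originates at pos 3; dropped at pos 5 in round 2

Answer: 2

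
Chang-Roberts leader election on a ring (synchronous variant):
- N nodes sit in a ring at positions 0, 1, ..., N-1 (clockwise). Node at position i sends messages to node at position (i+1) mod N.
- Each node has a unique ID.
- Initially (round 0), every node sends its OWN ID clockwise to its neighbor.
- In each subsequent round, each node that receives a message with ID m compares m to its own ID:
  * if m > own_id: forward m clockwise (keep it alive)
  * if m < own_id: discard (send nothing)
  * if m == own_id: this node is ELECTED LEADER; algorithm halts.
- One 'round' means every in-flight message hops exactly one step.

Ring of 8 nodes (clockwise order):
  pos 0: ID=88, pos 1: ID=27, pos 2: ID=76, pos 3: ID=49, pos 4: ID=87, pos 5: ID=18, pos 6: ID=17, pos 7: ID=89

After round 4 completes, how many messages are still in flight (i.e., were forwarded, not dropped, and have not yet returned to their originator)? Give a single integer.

Round 1: pos1(id27) recv 88: fwd; pos2(id76) recv 27: drop; pos3(id49) recv 76: fwd; pos4(id87) recv 49: drop; pos5(id18) recv 87: fwd; pos6(id17) recv 18: fwd; pos7(id89) recv 17: drop; pos0(id88) recv 89: fwd
Round 2: pos2(id76) recv 88: fwd; pos4(id87) recv 76: drop; pos6(id17) recv 87: fwd; pos7(id89) recv 18: drop; pos1(id27) recv 89: fwd
Round 3: pos3(id49) recv 88: fwd; pos7(id89) recv 87: drop; pos2(id76) recv 89: fwd
Round 4: pos4(id87) recv 88: fwd; pos3(id49) recv 89: fwd
After round 4: 2 messages still in flight

Answer: 2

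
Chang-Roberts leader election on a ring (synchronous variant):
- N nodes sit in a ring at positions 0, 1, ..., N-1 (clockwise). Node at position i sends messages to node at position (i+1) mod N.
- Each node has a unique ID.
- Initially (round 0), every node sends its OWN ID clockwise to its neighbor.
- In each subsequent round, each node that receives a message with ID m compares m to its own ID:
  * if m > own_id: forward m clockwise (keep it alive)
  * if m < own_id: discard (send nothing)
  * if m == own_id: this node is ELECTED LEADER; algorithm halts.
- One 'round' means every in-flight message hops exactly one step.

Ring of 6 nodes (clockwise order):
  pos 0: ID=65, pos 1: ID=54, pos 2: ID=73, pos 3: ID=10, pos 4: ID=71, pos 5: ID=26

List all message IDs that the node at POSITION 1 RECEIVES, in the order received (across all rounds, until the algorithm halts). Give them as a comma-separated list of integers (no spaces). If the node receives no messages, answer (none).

Answer: 65,71,73

Derivation:
Round 1: pos1(id54) recv 65: fwd; pos2(id73) recv 54: drop; pos3(id10) recv 73: fwd; pos4(id71) recv 10: drop; pos5(id26) recv 71: fwd; pos0(id65) recv 26: drop
Round 2: pos2(id73) recv 65: drop; pos4(id71) recv 73: fwd; pos0(id65) recv 71: fwd
Round 3: pos5(id26) recv 73: fwd; pos1(id54) recv 71: fwd
Round 4: pos0(id65) recv 73: fwd; pos2(id73) recv 71: drop
Round 5: pos1(id54) recv 73: fwd
Round 6: pos2(id73) recv 73: ELECTED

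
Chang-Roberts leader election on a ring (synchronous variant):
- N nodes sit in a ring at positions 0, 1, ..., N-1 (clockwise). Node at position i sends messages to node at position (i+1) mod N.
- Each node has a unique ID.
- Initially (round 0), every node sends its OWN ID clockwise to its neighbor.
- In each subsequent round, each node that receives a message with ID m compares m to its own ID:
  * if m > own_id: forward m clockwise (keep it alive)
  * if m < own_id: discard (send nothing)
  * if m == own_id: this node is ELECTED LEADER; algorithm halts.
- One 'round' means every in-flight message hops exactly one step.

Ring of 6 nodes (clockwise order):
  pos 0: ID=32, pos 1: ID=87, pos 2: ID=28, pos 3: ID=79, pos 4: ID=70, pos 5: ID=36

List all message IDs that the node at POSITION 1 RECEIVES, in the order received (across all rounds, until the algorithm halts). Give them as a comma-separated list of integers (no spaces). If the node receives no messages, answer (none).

Answer: 32,36,70,79,87

Derivation:
Round 1: pos1(id87) recv 32: drop; pos2(id28) recv 87: fwd; pos3(id79) recv 28: drop; pos4(id70) recv 79: fwd; pos5(id36) recv 70: fwd; pos0(id32) recv 36: fwd
Round 2: pos3(id79) recv 87: fwd; pos5(id36) recv 79: fwd; pos0(id32) recv 70: fwd; pos1(id87) recv 36: drop
Round 3: pos4(id70) recv 87: fwd; pos0(id32) recv 79: fwd; pos1(id87) recv 70: drop
Round 4: pos5(id36) recv 87: fwd; pos1(id87) recv 79: drop
Round 5: pos0(id32) recv 87: fwd
Round 6: pos1(id87) recv 87: ELECTED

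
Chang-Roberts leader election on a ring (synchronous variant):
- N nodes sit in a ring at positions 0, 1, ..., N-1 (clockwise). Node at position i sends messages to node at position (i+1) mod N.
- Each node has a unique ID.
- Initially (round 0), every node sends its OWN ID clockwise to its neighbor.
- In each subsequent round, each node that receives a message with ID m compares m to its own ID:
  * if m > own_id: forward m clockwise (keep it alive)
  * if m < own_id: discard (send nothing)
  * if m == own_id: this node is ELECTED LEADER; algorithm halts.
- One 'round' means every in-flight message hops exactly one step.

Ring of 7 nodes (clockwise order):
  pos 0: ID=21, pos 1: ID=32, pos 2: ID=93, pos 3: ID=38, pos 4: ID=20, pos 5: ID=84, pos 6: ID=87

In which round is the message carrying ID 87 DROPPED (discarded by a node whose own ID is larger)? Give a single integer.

Round 1: pos1(id32) recv 21: drop; pos2(id93) recv 32: drop; pos3(id38) recv 93: fwd; pos4(id20) recv 38: fwd; pos5(id84) recv 20: drop; pos6(id87) recv 84: drop; pos0(id21) recv 87: fwd
Round 2: pos4(id20) recv 93: fwd; pos5(id84) recv 38: drop; pos1(id32) recv 87: fwd
Round 3: pos5(id84) recv 93: fwd; pos2(id93) recv 87: drop
Round 4: pos6(id87) recv 93: fwd
Round 5: pos0(id21) recv 93: fwd
Round 6: pos1(id32) recv 93: fwd
Round 7: pos2(id93) recv 93: ELECTED
Message ID 87 originates at pos 6; dropped at pos 2 in round 3

Answer: 3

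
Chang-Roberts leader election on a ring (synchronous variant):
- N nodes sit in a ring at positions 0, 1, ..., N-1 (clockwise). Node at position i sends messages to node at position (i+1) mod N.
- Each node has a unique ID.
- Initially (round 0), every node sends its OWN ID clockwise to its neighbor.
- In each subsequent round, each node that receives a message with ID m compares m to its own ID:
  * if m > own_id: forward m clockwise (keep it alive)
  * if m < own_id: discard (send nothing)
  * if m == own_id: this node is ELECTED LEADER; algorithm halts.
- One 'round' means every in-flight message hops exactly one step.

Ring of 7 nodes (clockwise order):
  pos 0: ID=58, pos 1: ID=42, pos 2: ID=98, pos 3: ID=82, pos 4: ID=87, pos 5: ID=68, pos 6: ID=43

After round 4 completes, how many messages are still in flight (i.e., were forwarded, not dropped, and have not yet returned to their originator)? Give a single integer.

Answer: 2

Derivation:
Round 1: pos1(id42) recv 58: fwd; pos2(id98) recv 42: drop; pos3(id82) recv 98: fwd; pos4(id87) recv 82: drop; pos5(id68) recv 87: fwd; pos6(id43) recv 68: fwd; pos0(id58) recv 43: drop
Round 2: pos2(id98) recv 58: drop; pos4(id87) recv 98: fwd; pos6(id43) recv 87: fwd; pos0(id58) recv 68: fwd
Round 3: pos5(id68) recv 98: fwd; pos0(id58) recv 87: fwd; pos1(id42) recv 68: fwd
Round 4: pos6(id43) recv 98: fwd; pos1(id42) recv 87: fwd; pos2(id98) recv 68: drop
After round 4: 2 messages still in flight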